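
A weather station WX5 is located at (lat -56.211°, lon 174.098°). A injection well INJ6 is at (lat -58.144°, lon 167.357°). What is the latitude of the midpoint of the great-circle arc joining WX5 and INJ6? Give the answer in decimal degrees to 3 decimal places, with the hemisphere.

57.223°S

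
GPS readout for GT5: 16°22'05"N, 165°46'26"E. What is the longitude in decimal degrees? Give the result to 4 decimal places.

165.7739°E

165° + 46′/60 + 26″/3600 = 165 + 0.76667 + 0.00722 = 165.7739°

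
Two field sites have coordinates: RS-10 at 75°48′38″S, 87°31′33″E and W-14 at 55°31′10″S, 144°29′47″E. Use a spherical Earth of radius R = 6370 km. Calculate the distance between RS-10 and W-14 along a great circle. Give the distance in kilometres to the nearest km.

3222 km

RS-10: φ = -75.81056°, λ = +87.52583°
W-14: φ = -55.51944°, λ = +144.49639°
Δφ = 20.2911°,  Δλ = 56.9706°
a = sin²(Δφ/2) + cos φ₁ cos φ₂ sin²(Δλ/2) = 0.062595
c = 2·arcsin(√a) = 0.505752 rad = 28.9775°
d = R·c = 6370 × 0.505752 = 3221.6 km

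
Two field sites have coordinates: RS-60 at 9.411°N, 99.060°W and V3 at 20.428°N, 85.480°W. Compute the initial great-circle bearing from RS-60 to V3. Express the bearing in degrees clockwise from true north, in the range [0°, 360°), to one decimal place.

48.4°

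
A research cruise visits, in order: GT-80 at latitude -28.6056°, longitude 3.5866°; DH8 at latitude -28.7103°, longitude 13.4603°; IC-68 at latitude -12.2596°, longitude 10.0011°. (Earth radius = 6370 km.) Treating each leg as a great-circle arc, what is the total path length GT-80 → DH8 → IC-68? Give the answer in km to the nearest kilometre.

GT-80→DH8: c = 0.151186 rad, d = 963.05 km
DH8→IC-68: c = 0.292582 rad, d = 1863.75 km
Total = 963.05 + 1863.75 = 2826.80 km

2827 km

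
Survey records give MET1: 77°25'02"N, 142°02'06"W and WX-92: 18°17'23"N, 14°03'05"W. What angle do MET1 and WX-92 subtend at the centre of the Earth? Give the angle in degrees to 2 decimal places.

MET1: φ = +77.41722°, λ = -142.03500°
WX-92: φ = +18.28972°, λ = -14.05139°
Δφ = -59.1275°,  Δλ = 127.9836°
a = sin²(Δφ/2) + cos φ₁ cos φ₂ sin²(Δλ/2) = 0.410507
c = 2·arcsin(√a) = 1.390841 rad = 79.6893°

79.69°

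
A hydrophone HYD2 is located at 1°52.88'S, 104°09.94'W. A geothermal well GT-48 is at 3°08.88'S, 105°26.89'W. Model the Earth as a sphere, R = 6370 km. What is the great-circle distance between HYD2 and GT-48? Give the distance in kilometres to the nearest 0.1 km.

HYD2: φ = -1.88133°, λ = -104.16567°
GT-48: φ = -3.14800°, λ = -105.44817°
Δφ = -1.2667°,  Δλ = -1.2825°
a = sin²(Δφ/2) + cos φ₁ cos φ₂ sin²(Δλ/2) = 0.000247
c = 2·arcsin(√a) = 0.031445 rad = 1.8017°
d = R·c = 6370 × 0.031445 = 200.3 km

200.3 km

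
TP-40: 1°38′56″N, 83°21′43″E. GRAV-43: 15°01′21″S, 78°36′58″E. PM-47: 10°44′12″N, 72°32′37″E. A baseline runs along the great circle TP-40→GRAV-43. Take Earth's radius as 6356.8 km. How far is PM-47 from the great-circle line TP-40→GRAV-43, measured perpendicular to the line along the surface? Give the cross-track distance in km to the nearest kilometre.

1411 km

TP-40: φ = +1.64889°, λ = +83.36194°
GRAV-43: φ = -15.02250°, λ = +78.61611°
PM-47: φ = +10.73667°, λ = +72.54361°
δ₁₃ = central angle TP-40→PM-47 = 0.245594 rad  (haversine)
θ₁₃ = bearing TP-40→PM-47 = 310.670°,  θ₁₂ = bearing TP-40→GRAV-43 = 195.570°
dₓₜ = R·arcsin(sin δ₁₃ · sin(θ₁₃ − θ₁₂)) = 6356.8·arcsin(0.24313·sin(115.100°)) = 1411.152 km
|dₓₜ| = 1411.152 km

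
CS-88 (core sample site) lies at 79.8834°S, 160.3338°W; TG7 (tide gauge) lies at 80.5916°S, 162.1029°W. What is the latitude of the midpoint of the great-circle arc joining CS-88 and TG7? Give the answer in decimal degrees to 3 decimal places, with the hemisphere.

80.239°S

Bx = cos φ₂ cos Δλ = 0.163393,  By = cos φ₂ sin Δλ = -0.005047
φₘ = atan2(sin φ₁ + sin φ₂, √((cos φ₁ + Bx)² + By²)) = -80.23864°
λₘ = λ₁ + atan2(By, cos φ₁ + Bx) = -161.18657°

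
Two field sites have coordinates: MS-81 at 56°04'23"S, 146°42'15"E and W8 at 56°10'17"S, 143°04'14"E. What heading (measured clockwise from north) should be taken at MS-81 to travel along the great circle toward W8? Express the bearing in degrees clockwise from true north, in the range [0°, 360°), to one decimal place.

265.7°

MS-81: φ = -56.07306°, λ = +146.70417°
W8: φ = -56.17139°, λ = +143.07056°
Δλ = -3.6336°
y = sin Δλ · cos φ₂ = -0.035282
x = cos φ₁ sin φ₂ − sin φ₁ cos φ₂ cos Δλ = -0.002645
θ = atan2(y, x) = -94.2870° → 265.7130° (mod 360°)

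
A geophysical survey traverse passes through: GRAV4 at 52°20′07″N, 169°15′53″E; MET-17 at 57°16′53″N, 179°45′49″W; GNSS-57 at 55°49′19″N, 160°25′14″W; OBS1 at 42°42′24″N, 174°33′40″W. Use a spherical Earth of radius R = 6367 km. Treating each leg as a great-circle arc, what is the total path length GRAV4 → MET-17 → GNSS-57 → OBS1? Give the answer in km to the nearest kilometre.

3857 km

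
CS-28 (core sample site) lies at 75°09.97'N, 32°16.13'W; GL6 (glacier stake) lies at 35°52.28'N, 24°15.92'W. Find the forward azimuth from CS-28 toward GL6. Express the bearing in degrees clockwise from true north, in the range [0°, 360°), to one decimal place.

169.8°

CS-28: φ = +75.16617°, λ = -32.26883°
GL6: φ = +35.87133°, λ = -24.26533°
Δλ = 8.0035°
y = sin Δλ · cos φ₂ = 0.112826
x = cos φ₁ sin φ₂ − sin φ₁ cos φ₂ cos Δλ = -0.625681
θ = atan2(y, x) = 169.7780° → 169.7780° (mod 360°)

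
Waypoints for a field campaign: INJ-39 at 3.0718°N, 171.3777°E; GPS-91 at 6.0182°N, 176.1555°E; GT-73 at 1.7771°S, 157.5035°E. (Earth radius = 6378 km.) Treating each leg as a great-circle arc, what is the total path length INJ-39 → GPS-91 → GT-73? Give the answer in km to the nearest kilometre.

INJ-39→GPS-91: c = 0.097739 rad, d = 623.38 km
GPS-91→GT-73: c = 0.352385 rad, d = 2247.51 km
Total = 623.38 + 2247.51 = 2870.89 km

2871 km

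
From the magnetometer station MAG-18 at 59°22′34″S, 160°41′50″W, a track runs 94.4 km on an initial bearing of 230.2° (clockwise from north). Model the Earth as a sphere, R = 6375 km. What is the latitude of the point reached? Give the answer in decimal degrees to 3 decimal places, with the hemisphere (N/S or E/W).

59.913°S

MAG-18: φ = -59.37611°, λ = -160.69722°
δ = d/R = 94.4/6375 = 0.014808 rad
φ₂ = arcsin(sin φ₁ cos δ + cos φ₁ sin δ cos θ)
   = arcsin(-0.86053·0.99989 + 0.50940·0.01481·-0.64011) = -59.91282°
λ₂ = λ₁ + atan2(sin θ sin δ cos φ₁, cos δ − sin φ₁ sin φ₂) = -161.99753°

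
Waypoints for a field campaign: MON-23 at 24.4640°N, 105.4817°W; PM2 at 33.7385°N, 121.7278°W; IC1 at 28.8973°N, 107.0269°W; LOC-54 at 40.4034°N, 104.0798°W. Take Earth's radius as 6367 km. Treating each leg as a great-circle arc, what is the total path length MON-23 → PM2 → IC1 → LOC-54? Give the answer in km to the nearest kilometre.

MON-23→PM2: c = 0.295342 rad, d = 1880.44 km
PM2→IC1: c = 0.234635 rad, d = 1493.92 km
IC1→LOC-54: c = 0.205193 rad, d = 1306.46 km
Total = 1880.44 + 1493.92 + 1306.46 = 4680.83 km

4681 km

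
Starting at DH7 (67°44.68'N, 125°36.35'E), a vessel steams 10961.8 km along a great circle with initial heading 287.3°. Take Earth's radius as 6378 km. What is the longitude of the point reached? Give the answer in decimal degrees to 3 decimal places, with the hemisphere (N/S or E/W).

16.451°E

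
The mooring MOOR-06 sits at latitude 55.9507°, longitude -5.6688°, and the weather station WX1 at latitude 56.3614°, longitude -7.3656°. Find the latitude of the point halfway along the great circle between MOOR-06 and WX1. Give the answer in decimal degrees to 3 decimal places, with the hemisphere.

Bx = cos φ₂ cos Δλ = 0.553710,  By = cos φ₂ sin Δλ = -0.016403
φₘ = atan2(sin φ₁ + sin φ₂, √((cos φ₁ + Bx)² + By²)) = 56.15896°
λₘ = λ₁ + atan2(By, cos φ₁ + Bx) = -6.51267°

56.159°N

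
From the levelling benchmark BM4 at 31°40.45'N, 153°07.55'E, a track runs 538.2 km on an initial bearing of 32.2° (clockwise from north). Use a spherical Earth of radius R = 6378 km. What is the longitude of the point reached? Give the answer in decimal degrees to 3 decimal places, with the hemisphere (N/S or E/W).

156.297°E

BM4: φ = +31.67417°, λ = +153.12583°
δ = d/R = 538.2/6378 = 0.084384 rad
φ₂ = arcsin(sin φ₁ cos δ + cos φ₁ sin δ cos θ)
   = arcsin(0.52509·0.99644 + 0.85105·0.08428·0.84619) = 35.72649°
λ₂ = λ₁ + atan2(sin θ sin δ cos φ₁, cos δ − sin φ₁ sin φ₂) = 156.29729°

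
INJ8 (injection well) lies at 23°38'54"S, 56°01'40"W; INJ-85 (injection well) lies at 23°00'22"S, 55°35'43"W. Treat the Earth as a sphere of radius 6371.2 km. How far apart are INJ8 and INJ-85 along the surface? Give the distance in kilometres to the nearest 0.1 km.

84.0 km

INJ8: φ = -23.64833°, λ = -56.02778°
INJ-85: φ = -23.00611°, λ = -55.59528°
Δφ = 0.6422°,  Δλ = 0.4325°
a = sin²(Δφ/2) + cos φ₁ cos φ₂ sin²(Δλ/2) = 0.000043
c = 2·arcsin(√a) = 0.013179 rad = 0.7551°
d = R·c = 6371.2 × 0.013179 = 84.0 km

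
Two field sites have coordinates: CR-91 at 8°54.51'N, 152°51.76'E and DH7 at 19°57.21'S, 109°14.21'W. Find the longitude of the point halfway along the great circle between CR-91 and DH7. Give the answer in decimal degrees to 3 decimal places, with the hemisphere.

CR-91: φ = +8.90850°, λ = +152.86267°
DH7: φ = -19.95350°, λ = -109.23683°
Bx = cos φ₂ cos Δλ = -0.129202,  By = cos φ₂ sin Δλ = 0.931048
φₘ = atan2(sin φ₁ + sin φ₂, √((cos φ₁ + Bx)² + By²)) = -8.37189°
λₘ = λ₁ + atan2(By, cos φ₁ + Bx) = -159.82366°

159.824°W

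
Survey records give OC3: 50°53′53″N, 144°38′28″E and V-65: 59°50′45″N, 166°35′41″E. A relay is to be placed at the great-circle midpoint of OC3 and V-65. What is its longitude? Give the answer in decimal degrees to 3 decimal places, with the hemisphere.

154.359°E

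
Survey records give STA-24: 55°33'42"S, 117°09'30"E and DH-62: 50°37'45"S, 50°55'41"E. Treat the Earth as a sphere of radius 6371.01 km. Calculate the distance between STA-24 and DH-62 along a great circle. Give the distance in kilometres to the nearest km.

STA-24: φ = -55.56167°, λ = +117.15833°
DH-62: φ = -50.62917°, λ = +50.92806°
Δφ = 4.9325°,  Δλ = -66.2303°
a = sin²(Δφ/2) + cos φ₁ cos φ₂ sin²(Δλ/2) = 0.108921
c = 2·arcsin(√a) = 0.672676 rad = 38.5415°
d = R·c = 6371.01 × 0.672676 = 4285.6 km

4286 km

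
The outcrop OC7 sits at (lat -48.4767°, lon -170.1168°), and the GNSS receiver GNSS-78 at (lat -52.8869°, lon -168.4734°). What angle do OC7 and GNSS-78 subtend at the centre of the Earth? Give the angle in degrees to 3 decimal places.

4.531°

Δφ = -4.4102°,  Δλ = 1.6434°
a = sin²(Δφ/2) + cos φ₁ cos φ₂ sin²(Δλ/2) = 0.001563
c = 2·arcsin(√a) = 0.079083 rad = 4.5311°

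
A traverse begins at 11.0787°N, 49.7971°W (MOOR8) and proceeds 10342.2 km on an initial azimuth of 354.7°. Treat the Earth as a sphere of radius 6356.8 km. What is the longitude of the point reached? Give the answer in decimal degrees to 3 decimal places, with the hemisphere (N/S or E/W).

δ = d/R = 10342.2/6356.8 = 1.626951 rad
φ₂ = arcsin(sin φ₁ cos δ + cos φ₁ sin δ cos θ)
   = arcsin(0.19216·-0.05612 + 0.98136·0.99842·0.99572) = 74.76224°
λ₂ = λ₁ + atan2(sin θ sin δ cos φ₁, cos δ − sin φ₁ sin φ₂) = 150.74520°

150.745°E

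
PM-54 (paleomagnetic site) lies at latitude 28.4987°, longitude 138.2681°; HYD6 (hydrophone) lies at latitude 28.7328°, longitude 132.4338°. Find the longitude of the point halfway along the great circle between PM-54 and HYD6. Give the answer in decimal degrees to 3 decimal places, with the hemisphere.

Bx = cos φ₂ cos Δλ = 0.872329,  By = cos φ₂ sin Δλ = -0.089136
φₘ = atan2(sin φ₁ + sin φ₂, √((cos φ₁ + Bx)² + By²)) = 28.64700°
λₘ = λ₁ + atan2(By, cos φ₁ + Bx) = 135.35420°

135.354°E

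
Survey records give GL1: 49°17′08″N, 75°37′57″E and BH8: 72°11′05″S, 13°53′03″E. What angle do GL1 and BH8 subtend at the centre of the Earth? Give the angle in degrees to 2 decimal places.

GL1: φ = +49.28556°, λ = +75.63250°
BH8: φ = -72.18472°, λ = +13.88417°
Δφ = -121.4703°,  Δλ = -61.7483°
a = sin²(Δφ/2) + cos φ₁ cos φ₂ sin²(Δλ/2) = 0.813580
c = 2·arcsin(√a) = 2.248697 rad = 128.8409°

128.84°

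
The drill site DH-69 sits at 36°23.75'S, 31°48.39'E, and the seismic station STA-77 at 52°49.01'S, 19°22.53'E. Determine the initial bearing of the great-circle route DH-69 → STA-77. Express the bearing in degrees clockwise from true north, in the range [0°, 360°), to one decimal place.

DH-69: φ = -36.39583°, λ = +31.80650°
STA-77: φ = -52.81683°, λ = +19.37550°
Δλ = -12.4310°
y = sin Δλ · cos φ₂ = -0.130098
x = cos φ₁ sin φ₂ − sin φ₁ cos φ₂ cos Δλ = -0.291100
θ = atan2(y, x) = -155.9193° → 204.0807° (mod 360°)

204.1°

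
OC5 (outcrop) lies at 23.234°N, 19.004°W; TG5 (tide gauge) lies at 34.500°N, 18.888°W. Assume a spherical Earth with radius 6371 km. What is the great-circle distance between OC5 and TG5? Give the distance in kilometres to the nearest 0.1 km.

Δφ = 11.2660°,  Δλ = 0.1160°
a = sin²(Δφ/2) + cos φ₁ cos φ₂ sin²(Δλ/2) = 0.009635
c = 2·arcsin(√a) = 0.196637 rad = 11.2665°
d = R·c = 6371 × 0.196637 = 1252.8 km

1252.8 km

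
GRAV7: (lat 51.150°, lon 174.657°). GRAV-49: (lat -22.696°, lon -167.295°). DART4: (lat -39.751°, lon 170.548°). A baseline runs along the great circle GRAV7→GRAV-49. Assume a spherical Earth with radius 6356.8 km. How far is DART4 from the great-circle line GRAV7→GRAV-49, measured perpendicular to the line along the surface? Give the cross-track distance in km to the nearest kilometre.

2255 km

δ₁₃ = central angle GRAV7→DART4 = 1.587762 rad  (haversine)
θ₁₃ = bearing GRAV7→DART4 = 183.158°,  θ₁₂ = bearing GRAV7→GRAV-49 = 162.832°
dₓₜ = R·arcsin(sin δ₁₃ · sin(θ₁₃ − θ₁₂)) = 6356.8·arcsin(0.99986·sin(20.327°)) = 2254.841 km
|dₓₜ| = 2254.841 km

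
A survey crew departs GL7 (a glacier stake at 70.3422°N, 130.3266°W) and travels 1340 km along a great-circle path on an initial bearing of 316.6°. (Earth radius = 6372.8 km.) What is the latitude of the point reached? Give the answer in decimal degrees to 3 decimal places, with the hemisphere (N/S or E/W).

δ = d/R = 1340/6372.8 = 0.210269 rad
φ₂ = arcsin(sin φ₁ cos δ + cos φ₁ sin δ cos θ)
   = arcsin(0.94172·0.97797 + 0.33640·0.20872·0.72657) = 76.40787°
λ₂ = λ₁ + atan2(sin θ sin δ cos φ₁, cos δ − sin φ₁ sin φ₂) = -167.93317°

76.408°N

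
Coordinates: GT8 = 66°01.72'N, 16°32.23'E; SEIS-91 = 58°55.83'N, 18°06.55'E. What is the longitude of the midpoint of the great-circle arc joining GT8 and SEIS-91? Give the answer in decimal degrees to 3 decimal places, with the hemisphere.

GT8: φ = +66.02867°, λ = +16.53717°
SEIS-91: φ = +58.93050°, λ = +18.10917°
Bx = cos φ₂ cos Δλ = 0.515883,  By = cos φ₂ sin Δλ = 0.014158
φₘ = atan2(sin φ₁ + sin φ₂, √((cos φ₁ + Bx)² + By²)) = 62.48176°
λₘ = λ₁ + atan2(By, cos φ₁ + Bx) = 17.41674°

17.417°E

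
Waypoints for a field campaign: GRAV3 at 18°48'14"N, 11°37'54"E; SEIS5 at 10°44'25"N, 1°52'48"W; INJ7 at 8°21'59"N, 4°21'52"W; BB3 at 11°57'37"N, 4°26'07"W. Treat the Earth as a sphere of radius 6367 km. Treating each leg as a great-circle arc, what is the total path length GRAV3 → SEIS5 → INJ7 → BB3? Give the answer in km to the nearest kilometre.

GRAV3: φ = +18.80389°, λ = +11.63167°
SEIS5: φ = +10.74028°, λ = -1.88000°
INJ7: φ = +8.36639°, λ = -4.36444°
BB3: φ = +11.96028°, λ = -4.43528°
GRAV3→SEIS5: c = 0.267739 rad, d = 1704.69 km
SEIS5→INJ7: c = 0.059538 rad, d = 379.08 km
INJ7→BB3: c = 0.062737 rad, d = 399.45 km
Total = 1704.69 + 379.08 + 399.45 = 2483.22 km

2483 km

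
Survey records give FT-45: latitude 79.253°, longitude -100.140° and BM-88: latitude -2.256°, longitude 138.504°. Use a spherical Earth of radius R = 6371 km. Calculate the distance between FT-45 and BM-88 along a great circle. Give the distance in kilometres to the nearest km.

10874 km

Δφ = -81.5090°,  Δλ = -121.3560°
a = sin²(Δφ/2) + cos φ₁ cos φ₂ sin²(Δλ/2) = 0.567815
c = 2·arcsin(√a) = 1.706846 rad = 97.7951°
d = R·c = 6371 × 1.706846 = 10874.3 km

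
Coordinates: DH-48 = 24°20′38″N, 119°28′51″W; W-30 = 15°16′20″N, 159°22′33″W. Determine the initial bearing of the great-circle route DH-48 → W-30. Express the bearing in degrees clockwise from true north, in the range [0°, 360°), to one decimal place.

264.0°

DH-48: φ = +24.34389°, λ = -119.48083°
W-30: φ = +15.27222°, λ = -159.37583°
Δλ = -39.8950°
y = sin Δλ · cos φ₂ = -0.618732
x = cos φ₁ sin φ₂ − sin φ₁ cos φ₂ cos Δλ = -0.065104
θ = atan2(y, x) = -96.0067° → 263.9933° (mod 360°)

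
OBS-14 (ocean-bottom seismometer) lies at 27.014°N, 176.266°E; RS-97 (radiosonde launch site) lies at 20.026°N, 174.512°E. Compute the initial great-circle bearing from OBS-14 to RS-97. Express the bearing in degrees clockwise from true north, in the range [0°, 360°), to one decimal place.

193.3°

Δλ = -1.7540°
y = sin Δλ · cos φ₂ = -0.028758
x = cos φ₁ sin φ₂ − sin φ₁ cos φ₂ cos Δλ = -0.121462
θ = atan2(y, x) = -166.6797° → 193.3203° (mod 360°)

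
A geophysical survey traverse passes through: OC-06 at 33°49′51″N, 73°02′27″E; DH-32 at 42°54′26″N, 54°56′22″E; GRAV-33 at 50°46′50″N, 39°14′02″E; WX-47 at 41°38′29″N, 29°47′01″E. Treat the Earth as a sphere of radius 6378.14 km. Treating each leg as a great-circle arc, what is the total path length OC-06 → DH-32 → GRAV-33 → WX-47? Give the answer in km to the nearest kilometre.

OC-06: φ = +33.83083°, λ = +73.04083°
DH-32: φ = +42.90722°, λ = +54.93944°
GRAV-33: φ = +50.78056°, λ = +39.23389°
WX-47: φ = +41.64139°, λ = +29.78361°
OC-06→DH-32: c = 0.293054 rad, d = 1869.14 km
DH-32→GRAV-33: c = 0.231677 rad, d = 1477.67 km
GRAV-33→WX-47: c = 0.195799 rad, d = 1248.83 km
Total = 1869.14 + 1477.67 + 1248.83 = 4595.64 km

4596 km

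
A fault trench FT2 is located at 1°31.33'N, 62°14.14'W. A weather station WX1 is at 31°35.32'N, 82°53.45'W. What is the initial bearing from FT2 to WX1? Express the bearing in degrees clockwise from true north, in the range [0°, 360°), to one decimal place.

329.1°

FT2: φ = +1.52217°, λ = -62.23567°
WX1: φ = +31.58867°, λ = -82.89083°
Δλ = -20.6552°
y = sin Δλ · cos φ₂ = -0.300477
x = cos φ₁ sin φ₂ − sin φ₁ cos φ₂ cos Δλ = 0.502459
θ = atan2(y, x) = -30.8800° → 329.1200° (mod 360°)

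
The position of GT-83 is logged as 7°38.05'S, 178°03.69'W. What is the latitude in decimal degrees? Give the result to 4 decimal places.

7° + 38.05′/60 = 7 + 0.63417 = 7.6342°

7.6342°S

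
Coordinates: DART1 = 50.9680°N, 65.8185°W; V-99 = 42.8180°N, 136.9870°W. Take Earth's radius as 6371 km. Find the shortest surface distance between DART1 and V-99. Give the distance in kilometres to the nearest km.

5269 km

Δφ = -8.1500°,  Δλ = -71.1685°
a = sin²(Δφ/2) + cos φ₁ cos φ₂ sin²(Δλ/2) = 0.161464
c = 2·arcsin(√a) = 0.827020 rad = 47.3848°
d = R·c = 6371 × 0.827020 = 5268.9 km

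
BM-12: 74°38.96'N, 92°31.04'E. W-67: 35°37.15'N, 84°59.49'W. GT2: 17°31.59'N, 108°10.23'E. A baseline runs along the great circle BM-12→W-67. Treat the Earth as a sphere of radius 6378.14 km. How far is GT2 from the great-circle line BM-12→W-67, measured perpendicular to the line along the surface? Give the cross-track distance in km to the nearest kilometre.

BM-12: φ = +74.64933°, λ = +92.51733°
W-67: φ = +35.61917°, λ = -84.99150°
GT2: φ = +17.52650°, λ = +108.17050°
δ₁₃ = central angle BM-12→GT2 = 1.008090 rad  (haversine)
θ₁₃ = bearing BM-12→GT2 = 162.291°,  θ₁₂ = bearing BM-12→W-67 = 357.841°
dₓₜ = R·arcsin(sin δ₁₃ · sin(θ₁₃ − θ₁₂)) = 6378.14·arcsin(0.84581·sin(-195.551°)) = 1458.963 km
|dₓₜ| = 1458.963 km

1459 km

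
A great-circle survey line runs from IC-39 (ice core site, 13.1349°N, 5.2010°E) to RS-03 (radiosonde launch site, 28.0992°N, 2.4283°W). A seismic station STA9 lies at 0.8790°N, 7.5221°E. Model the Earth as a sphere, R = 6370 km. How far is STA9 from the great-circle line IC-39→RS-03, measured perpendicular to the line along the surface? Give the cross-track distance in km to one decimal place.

319.8 km

δ₁₃ = central angle IC-39→STA9 = 0.217637 rad  (haversine)
θ₁₃ = bearing IC-39→STA9 = 169.191°,  θ₁₂ = bearing IC-39→RS-03 = 335.751°
dₓₜ = R·arcsin(sin δ₁₃ · sin(θ₁₃ − θ₁₂)) = 6370·arcsin(0.21592·sin(-166.560°)) = -319.822 km
|dₓₜ| = 319.822 km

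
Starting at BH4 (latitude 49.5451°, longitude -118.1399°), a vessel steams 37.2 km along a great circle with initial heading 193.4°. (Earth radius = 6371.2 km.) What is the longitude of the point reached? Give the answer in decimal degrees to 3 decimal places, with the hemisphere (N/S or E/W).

118.259°W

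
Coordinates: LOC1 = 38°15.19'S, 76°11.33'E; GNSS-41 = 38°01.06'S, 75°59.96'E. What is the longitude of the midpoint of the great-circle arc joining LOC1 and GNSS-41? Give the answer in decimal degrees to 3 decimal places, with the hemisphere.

76.094°E

LOC1: φ = -38.25317°, λ = +76.18883°
GNSS-41: φ = -38.01767°, λ = +75.99933°
Bx = cos φ₂ cos Δλ = 0.787817,  By = cos φ₂ sin Δλ = -0.002606
φₘ = atan2(sin φ₁ + sin φ₂, √((cos φ₁ + Bx)² + By²)) = -38.13545°
λₘ = λ₁ + atan2(By, cos φ₁ + Bx) = 76.09393°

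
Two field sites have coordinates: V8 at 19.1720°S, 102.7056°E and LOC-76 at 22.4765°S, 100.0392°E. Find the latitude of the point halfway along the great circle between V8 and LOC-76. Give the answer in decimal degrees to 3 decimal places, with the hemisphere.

Bx = cos φ₂ cos Δλ = 0.923036,  By = cos φ₂ sin Δλ = -0.042987
φₘ = atan2(sin φ₁ + sin φ₂, √((cos φ₁ + Bx)² + By²)) = -20.82940°
λₘ = λ₁ + atan2(By, cos φ₁ + Bx) = 101.38703°

20.829°S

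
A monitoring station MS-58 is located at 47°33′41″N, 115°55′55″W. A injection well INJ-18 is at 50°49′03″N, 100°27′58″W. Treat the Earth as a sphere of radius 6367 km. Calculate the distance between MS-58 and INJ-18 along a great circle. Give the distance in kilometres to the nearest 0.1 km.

1177.5 km

MS-58: φ = +47.56139°, λ = -115.93194°
INJ-18: φ = +50.81750°, λ = -100.46611°
Δφ = 3.2561°,  Δλ = 15.4658°
a = sin²(Δφ/2) + cos φ₁ cos φ₂ sin²(Δλ/2) = 0.008526
c = 2·arcsin(√a) = 0.184937 rad = 10.5961°
d = R·c = 6367 × 0.184937 = 1177.5 km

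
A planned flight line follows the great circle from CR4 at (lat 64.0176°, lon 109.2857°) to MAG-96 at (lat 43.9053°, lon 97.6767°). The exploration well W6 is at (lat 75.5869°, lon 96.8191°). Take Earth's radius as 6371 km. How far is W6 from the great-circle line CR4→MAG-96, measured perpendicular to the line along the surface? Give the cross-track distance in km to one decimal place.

842.6 km

δ₁₃ = central angle CR4→W6 = 0.214365 rad  (haversine)
θ₁₃ = bearing CR4→W6 = 345.369°,  θ₁₂ = bearing CR4→MAG-96 = 203.679°
dₓₜ = R·arcsin(sin δ₁₃ · sin(θ₁₃ − θ₁₂)) = 6371·arcsin(0.21273·sin(141.690°)) = 842.614 km
|dₓₜ| = 842.614 km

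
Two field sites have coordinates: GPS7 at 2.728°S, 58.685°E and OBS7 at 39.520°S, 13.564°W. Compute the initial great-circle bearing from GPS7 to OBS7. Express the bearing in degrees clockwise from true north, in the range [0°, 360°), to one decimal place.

Δλ = -72.2490°
y = sin Δλ · cos φ₂ = -0.734676
x = cos φ₁ sin φ₂ − sin φ₁ cos φ₂ cos Δλ = -0.624433
θ = atan2(y, x) = -130.3626° → 229.6374° (mod 360°)

229.6°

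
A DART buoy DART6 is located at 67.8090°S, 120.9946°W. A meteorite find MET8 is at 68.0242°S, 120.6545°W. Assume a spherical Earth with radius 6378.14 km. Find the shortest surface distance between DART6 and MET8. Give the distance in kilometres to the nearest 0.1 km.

Δφ = -0.2152°,  Δλ = 0.3401°
a = sin²(Δφ/2) + cos φ₁ cos φ₂ sin²(Δλ/2) = 0.000005
c = 2·arcsin(√a) = 0.004369 rad = 0.2503°
d = R·c = 6378.14 × 0.004369 = 27.9 km

27.9 km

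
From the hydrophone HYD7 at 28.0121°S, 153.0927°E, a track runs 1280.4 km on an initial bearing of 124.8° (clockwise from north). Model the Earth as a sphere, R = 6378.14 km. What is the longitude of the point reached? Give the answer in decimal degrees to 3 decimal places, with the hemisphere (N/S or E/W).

δ = d/R = 1280.4/6378.14 = 0.200748 rad
φ₂ = arcsin(sin φ₁ cos δ + cos φ₁ sin δ cos θ)
   = arcsin(-0.46966·0.97992 + 0.88285·0.19940·-0.57071) = -34.10394°
λ₂ = λ₁ + atan2(sin θ sin δ cos φ₁, cos δ − sin φ₁ sin φ₂) = 164.49797°

164.498°E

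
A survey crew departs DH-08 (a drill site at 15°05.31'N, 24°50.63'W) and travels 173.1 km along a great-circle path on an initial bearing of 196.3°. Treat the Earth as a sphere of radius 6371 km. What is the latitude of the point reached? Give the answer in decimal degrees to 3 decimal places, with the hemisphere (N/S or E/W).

13.594°N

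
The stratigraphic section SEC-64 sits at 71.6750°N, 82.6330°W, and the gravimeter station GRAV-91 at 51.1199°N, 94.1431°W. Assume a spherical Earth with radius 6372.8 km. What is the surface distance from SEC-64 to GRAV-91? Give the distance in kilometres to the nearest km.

Δφ = -20.5551°,  Δλ = -11.5101°
a = sin²(Δφ/2) + cos φ₁ cos φ₂ sin²(Δλ/2) = 0.033817
c = 2·arcsin(√a) = 0.369893 rad = 21.1933°
d = R·c = 6372.8 × 0.369893 = 2357.3 km

2357 km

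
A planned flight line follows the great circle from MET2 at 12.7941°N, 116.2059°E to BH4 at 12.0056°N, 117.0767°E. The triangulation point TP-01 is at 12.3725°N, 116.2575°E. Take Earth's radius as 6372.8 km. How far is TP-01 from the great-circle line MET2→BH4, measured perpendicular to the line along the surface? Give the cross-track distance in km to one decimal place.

δ₁₃ = central angle MET2→TP-01 = 0.007411 rad  (haversine)
θ₁₃ = bearing MET2→TP-01 = 173.183°,  θ₁₂ = bearing MET2→BH4 = 132.740°
dₓₜ = R·arcsin(sin δ₁₃ · sin(θ₁₃ − θ₁₂)) = 6372.8·arcsin(0.00741·sin(40.443°)) = 30.635 km
|dₓₜ| = 30.635 km

30.6 km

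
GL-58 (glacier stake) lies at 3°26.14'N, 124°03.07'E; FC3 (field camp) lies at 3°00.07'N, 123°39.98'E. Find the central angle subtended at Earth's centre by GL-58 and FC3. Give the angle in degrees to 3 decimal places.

GL-58: φ = +3.43567°, λ = +124.05117°
FC3: φ = +3.00117°, λ = +123.66633°
Δφ = -0.4345°,  Δλ = -0.3848°
a = sin²(Δφ/2) + cos φ₁ cos φ₂ sin²(Δλ/2) = 0.000026
c = 2·arcsin(√a) = 0.010123 rad = 0.5800°

0.580°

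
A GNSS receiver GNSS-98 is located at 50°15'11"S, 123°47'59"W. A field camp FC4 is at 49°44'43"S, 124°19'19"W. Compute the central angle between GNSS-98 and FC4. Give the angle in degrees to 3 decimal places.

GNSS-98: φ = -50.25306°, λ = -123.79972°
FC4: φ = -49.74528°, λ = -124.32194°
Δφ = 0.5078°,  Δλ = -0.5222°
a = sin²(Δφ/2) + cos φ₁ cos φ₂ sin²(Δλ/2) = 0.000028
c = 2·arcsin(√a) = 0.010624 rad = 0.6087°

0.609°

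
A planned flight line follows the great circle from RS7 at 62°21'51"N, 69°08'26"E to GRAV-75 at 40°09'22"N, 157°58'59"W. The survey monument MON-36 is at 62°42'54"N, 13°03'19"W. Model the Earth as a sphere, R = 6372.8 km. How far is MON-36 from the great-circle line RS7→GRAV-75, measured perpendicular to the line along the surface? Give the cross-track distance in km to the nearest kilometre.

RS7: φ = +62.36417°, λ = +69.14056°
GRAV-75: φ = +40.15611°, λ = -157.98306°
MON-36: φ = +62.71500°, λ = -13.05528°
δ₁₃ = central angle RS7→MON-36 = 0.615962 rad  (haversine)
θ₁₃ = bearing RS7→MON-36 = 308.176°,  θ₁₂ = bearing RS7→GRAV-75 = 36.395°
dₓₜ = R·arcsin(sin δ₁₃ · sin(θ₁₃ − θ₁₂)) = 6372.8·arcsin(0.57774·sin(271.782°)) = -3923.223 km
|dₓₜ| = 3923.223 km

3923 km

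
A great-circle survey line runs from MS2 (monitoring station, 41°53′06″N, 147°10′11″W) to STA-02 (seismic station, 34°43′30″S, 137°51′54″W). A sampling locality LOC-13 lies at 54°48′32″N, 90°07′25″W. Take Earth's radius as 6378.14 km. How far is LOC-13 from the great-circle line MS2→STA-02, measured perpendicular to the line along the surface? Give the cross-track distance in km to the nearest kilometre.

3589 km

MS2: φ = +41.88500°, λ = -147.16972°
STA-02: φ = -34.72500°, λ = -137.86500°
LOC-13: φ = +54.80889°, λ = -90.12361°
δ₁₃ = central angle MS2→LOC-13 = 0.677719 rad  (haversine)
θ₁₃ = bearing MS2→LOC-13 = 50.466°,  θ₁₂ = bearing MS2→STA-02 = 172.164°
dₓₜ = R·arcsin(sin δ₁₃ · sin(θ₁₃ − θ₁₂)) = 6378.14·arcsin(0.62702·sin(-121.698°)) = -3589.063 km
|dₓₜ| = 3589.063 km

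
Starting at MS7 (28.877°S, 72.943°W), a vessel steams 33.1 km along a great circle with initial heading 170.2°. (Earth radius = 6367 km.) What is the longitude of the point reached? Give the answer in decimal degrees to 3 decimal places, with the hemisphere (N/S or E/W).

δ = d/R = 33.1/6367 = 0.005199 rad
φ₂ = arcsin(sin φ₁ cos δ + cos φ₁ sin δ cos θ)
   = arcsin(-0.48293·0.99999 + 0.87566·0.00520·-0.98541) = -29.17050°
λ₂ = λ₁ + atan2(sin θ sin δ cos φ₁, cos δ − sin φ₁ sin φ₂) = -72.88494°

72.885°W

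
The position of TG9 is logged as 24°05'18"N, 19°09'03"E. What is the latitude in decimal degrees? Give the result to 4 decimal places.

24° + 5′/60 + 18″/3600 = 24 + 0.08333 + 0.00500 = 24.0883°

24.0883°N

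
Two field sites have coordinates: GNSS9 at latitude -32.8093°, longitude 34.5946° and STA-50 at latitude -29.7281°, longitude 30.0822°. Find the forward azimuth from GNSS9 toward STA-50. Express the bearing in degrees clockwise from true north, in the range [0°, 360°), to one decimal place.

Δλ = -4.5124°
y = sin Δλ · cos φ₂ = -0.068320
x = cos φ₁ sin φ₂ − sin φ₁ cos φ₂ cos Δλ = 0.052293
θ = atan2(y, x) = -52.5694° → 307.4306° (mod 360°)

307.4°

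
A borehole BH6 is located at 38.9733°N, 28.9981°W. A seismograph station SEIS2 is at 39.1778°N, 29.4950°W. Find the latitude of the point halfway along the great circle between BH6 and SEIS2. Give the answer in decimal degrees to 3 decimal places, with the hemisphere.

39.076°N

Bx = cos φ₂ cos Δλ = 0.775160,  By = cos φ₂ sin Δλ = -0.006723
φₘ = atan2(sin φ₁ + sin φ₂, √((cos φ₁ + Bx)² + By²)) = 39.07581°
λₘ = λ₁ + atan2(By, cos φ₁ + Bx) = -29.24619°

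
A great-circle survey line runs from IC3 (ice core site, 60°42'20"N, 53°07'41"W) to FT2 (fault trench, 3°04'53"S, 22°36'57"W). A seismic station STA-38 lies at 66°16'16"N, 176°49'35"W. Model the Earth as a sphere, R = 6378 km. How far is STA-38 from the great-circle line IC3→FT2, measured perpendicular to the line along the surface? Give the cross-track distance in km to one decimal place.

453.1 km

IC3: φ = +60.70556°, λ = -53.12806°
FT2: φ = -3.08139°, λ = -22.61583°
STA-38: φ = +66.27111°, λ = -176.82639°
δ₁₃ = central angle IC3→STA-38 = 0.810488 rad  (haversine)
θ₁₃ = bearing IC3→STA-38 = 332.482°,  θ₁₂ = bearing IC3→FT2 = 146.861°
dₓₜ = R·arcsin(sin δ₁₃ · sin(θ₁₃ − θ₁₂)) = 6378·arcsin(0.72462·sin(185.621°)) = -453.083 km
|dₓₜ| = 453.083 km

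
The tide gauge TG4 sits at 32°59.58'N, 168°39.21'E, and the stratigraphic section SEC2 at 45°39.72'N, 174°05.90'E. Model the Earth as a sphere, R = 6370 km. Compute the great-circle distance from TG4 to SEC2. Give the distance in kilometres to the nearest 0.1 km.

TG4: φ = +32.99300°, λ = +168.65350°
SEC2: φ = +45.66200°, λ = +174.09833°
Δφ = 12.6690°,  Δλ = 5.4448°
a = sin²(Δφ/2) + cos φ₁ cos φ₂ sin²(Δλ/2) = 0.013496
c = 2·arcsin(√a) = 0.232868 rad = 13.3424°
d = R·c = 6370 × 0.232868 = 1483.4 km

1483.4 km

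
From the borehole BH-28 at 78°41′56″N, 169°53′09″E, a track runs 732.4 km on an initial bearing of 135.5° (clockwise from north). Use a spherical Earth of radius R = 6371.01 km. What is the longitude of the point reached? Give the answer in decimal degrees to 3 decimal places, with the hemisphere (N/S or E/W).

173.812°W

BH-28: φ = +78.69889°, λ = +169.88583°
δ = d/R = 732.4/6371.01 = 0.114958 rad
φ₂ = arcsin(sin φ₁ cos δ + cos φ₁ sin δ cos θ)
   = arcsin(0.98061·0.99340 + 0.19597·0.11471·-0.71325) = 73.35658°
λ₂ = λ₁ + atan2(sin θ sin δ cos φ₁, cos δ − sin φ₁ sin φ₂) = -173.81189°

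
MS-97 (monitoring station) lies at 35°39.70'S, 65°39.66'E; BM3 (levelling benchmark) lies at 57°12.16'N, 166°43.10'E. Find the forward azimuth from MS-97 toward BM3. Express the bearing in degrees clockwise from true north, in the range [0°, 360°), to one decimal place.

40.5°

MS-97: φ = -35.66167°, λ = +65.66100°
BM3: φ = +57.20267°, λ = +166.71833°
Δλ = 101.0573°
y = sin Δλ · cos φ₂ = 0.531613
x = cos φ₁ sin φ₂ − sin φ₁ cos φ₂ cos Δλ = 0.622393
θ = atan2(y, x) = 40.5021° → 40.5021° (mod 360°)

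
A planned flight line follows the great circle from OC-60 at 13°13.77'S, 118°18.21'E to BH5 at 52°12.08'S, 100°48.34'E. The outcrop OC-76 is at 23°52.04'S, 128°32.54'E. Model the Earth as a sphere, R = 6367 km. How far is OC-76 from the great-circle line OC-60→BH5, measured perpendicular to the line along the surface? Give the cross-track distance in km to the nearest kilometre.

1337 km

OC-60: φ = -13.22950°, λ = +118.30350°
BH5: φ = -52.20133°, λ = +100.80567°
OC-76: φ = -23.86733°, λ = +128.54233°
δ₁₃ = central angle OC-60→OC-76 = 0.251110 rad  (haversine)
θ₁₃ = bearing OC-60→OC-76 = 139.142°,  θ₁₂ = bearing OC-60→BH5 = 196.172°
dₓₜ = R·arcsin(sin δ₁₃ · sin(θ₁₃ − θ₁₂)) = 6367·arcsin(0.24848·sin(-57.030°)) = -1337.093 km
|dₓₜ| = 1337.093 km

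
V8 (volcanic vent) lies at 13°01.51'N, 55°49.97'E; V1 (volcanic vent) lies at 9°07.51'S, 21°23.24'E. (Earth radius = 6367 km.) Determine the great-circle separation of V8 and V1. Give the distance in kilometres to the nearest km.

4529 km

V8: φ = +13.02517°, λ = +55.83283°
V1: φ = -9.12517°, λ = +21.38733°
Δφ = -22.1503°,  Δλ = -34.4455°
a = sin²(Δφ/2) + cos φ₁ cos φ₂ sin²(Δλ/2) = 0.121232
c = 2·arcsin(√a) = 0.711267 rad = 40.7526°
d = R·c = 6367 × 0.711267 = 4528.6 km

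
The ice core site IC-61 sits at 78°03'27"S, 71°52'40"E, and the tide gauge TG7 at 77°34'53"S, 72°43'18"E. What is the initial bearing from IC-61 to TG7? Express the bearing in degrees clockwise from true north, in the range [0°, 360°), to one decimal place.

IC-61: φ = -78.05750°, λ = +71.87778°
TG7: φ = -77.58139°, λ = +72.72167°
Δλ = 0.8439°
y = sin Δλ · cos φ₂ = 0.003167
x = cos φ₁ sin φ₂ − sin φ₁ cos φ₂ cos Δλ = 0.008287
θ = atan2(y, x) = 20.9175° → 20.9175° (mod 360°)

20.9°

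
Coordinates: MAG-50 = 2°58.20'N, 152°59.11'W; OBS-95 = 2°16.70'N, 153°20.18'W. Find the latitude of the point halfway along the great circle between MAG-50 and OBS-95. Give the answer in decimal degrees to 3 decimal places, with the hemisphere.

MAG-50: φ = +2.97000°, λ = -152.98517°
OBS-95: φ = +2.27833°, λ = -153.33633°
Bx = cos φ₂ cos Δλ = 0.999191,  By = cos φ₂ sin Δλ = -0.006124
φₘ = atan2(sin φ₁ + sin φ₂, √((cos φ₁ + Bx)² + By²)) = 2.62418°
λₘ = λ₁ + atan2(By, cos φ₁ + Bx) = -153.16080°

2.624°N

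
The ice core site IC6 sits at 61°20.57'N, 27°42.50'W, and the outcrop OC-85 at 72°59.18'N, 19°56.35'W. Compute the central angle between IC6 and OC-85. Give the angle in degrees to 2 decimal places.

12.00°

IC6: φ = +61.34283°, λ = -27.70833°
OC-85: φ = +72.98633°, λ = -19.93917°
Δφ = 11.6435°,  Δλ = 7.7692°
a = sin²(Δφ/2) + cos φ₁ cos φ₂ sin²(Δλ/2) = 0.010933
c = 2·arcsin(√a) = 0.209504 rad = 12.0037°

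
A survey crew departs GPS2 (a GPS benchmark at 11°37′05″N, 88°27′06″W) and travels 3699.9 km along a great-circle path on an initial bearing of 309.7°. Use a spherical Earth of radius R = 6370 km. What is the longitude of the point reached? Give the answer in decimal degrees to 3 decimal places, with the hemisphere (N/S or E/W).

GPS2: φ = +11.61806°, λ = -88.45167°
δ = d/R = 3699.9/6370 = 0.580832 rad
φ₂ = arcsin(sin φ₁ cos δ + cos φ₁ sin δ cos θ)
   = arcsin(0.20139·0.83601 + 0.97951·0.54872·0.63877) = 30.77605°
λ₂ = λ₁ + atan2(sin θ sin δ cos φ₁, cos δ − sin φ₁ sin φ₂) = -117.88329°

117.883°W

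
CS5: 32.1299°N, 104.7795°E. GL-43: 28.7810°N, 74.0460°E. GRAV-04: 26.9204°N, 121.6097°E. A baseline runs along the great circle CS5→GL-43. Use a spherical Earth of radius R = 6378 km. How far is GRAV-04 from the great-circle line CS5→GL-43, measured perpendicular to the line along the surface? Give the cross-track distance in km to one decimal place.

423.9 km

δ₁₃ = central angle CS5→GRAV-04 = 0.270912 rad  (haversine)
θ₁₃ = bearing CS5→GRAV-04 = 105.271°,  θ₁₂ = bearing CS5→GL-43 = 270.902°
dₓₜ = R·arcsin(sin δ₁₃ · sin(θ₁₃ − θ₁₂)) = 6378·arcsin(0.26761·sin(-165.631°)) = -423.897 km
|dₓₜ| = 423.897 km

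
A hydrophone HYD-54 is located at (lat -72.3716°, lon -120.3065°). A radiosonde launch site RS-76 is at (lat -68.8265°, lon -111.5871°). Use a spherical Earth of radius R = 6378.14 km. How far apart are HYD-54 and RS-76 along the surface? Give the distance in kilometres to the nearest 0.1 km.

508.6 km

Δφ = 3.5451°,  Δλ = 8.7194°
a = sin²(Δφ/2) + cos φ₁ cos φ₂ sin²(Δλ/2) = 0.001589
c = 2·arcsin(√a) = 0.079743 rad = 4.5689°
d = R·c = 6378.14 × 0.079743 = 508.6 km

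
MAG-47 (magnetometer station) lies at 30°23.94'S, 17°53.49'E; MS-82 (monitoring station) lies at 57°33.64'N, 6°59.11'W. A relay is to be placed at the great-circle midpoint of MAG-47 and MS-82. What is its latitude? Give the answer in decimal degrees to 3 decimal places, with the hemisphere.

13.877°N

MAG-47: φ = -30.39900°, λ = +17.89150°
MS-82: φ = +57.56067°, λ = -6.98517°
Bx = cos φ₂ cos Δλ = 0.486636,  By = cos φ₂ sin Δλ = -0.225648
φₘ = atan2(sin φ₁ + sin φ₂, √((cos φ₁ + Bx)² + By²)) = 13.87713°
λₘ = λ₁ + atan2(By, cos φ₁ + Bx) = 8.39661°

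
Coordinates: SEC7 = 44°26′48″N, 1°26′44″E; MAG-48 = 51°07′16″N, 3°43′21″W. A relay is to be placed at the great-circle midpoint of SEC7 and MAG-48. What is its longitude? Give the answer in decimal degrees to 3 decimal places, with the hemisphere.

SEC7: φ = +44.44667°, λ = +1.44556°
MAG-48: φ = +51.12111°, λ = -3.72250°
Bx = cos φ₂ cos Δλ = 0.625125,  By = cos φ₂ sin Δλ = -0.056539
φₘ = atan2(sin φ₁ + sin φ₂, √((cos φ₁ + Bx)² + By²)) = 47.81277°
λₘ = λ₁ + atan2(By, cos φ₁ + Bx) = -0.97228°

0.972°W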